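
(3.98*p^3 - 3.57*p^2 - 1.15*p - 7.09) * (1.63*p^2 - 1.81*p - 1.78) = 6.4874*p^5 - 13.0229*p^4 - 2.4972*p^3 - 3.1206*p^2 + 14.8799*p + 12.6202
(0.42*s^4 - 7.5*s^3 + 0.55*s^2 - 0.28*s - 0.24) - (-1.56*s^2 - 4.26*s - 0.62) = 0.42*s^4 - 7.5*s^3 + 2.11*s^2 + 3.98*s + 0.38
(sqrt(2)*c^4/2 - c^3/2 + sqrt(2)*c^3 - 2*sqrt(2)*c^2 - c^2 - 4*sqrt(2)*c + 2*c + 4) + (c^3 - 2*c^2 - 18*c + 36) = sqrt(2)*c^4/2 + c^3/2 + sqrt(2)*c^3 - 3*c^2 - 2*sqrt(2)*c^2 - 16*c - 4*sqrt(2)*c + 40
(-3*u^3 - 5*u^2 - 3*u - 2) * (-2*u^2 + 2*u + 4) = 6*u^5 + 4*u^4 - 16*u^3 - 22*u^2 - 16*u - 8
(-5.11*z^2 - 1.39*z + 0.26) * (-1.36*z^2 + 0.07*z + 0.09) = 6.9496*z^4 + 1.5327*z^3 - 0.9108*z^2 - 0.1069*z + 0.0234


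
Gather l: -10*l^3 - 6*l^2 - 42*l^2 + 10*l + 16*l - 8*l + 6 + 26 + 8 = -10*l^3 - 48*l^2 + 18*l + 40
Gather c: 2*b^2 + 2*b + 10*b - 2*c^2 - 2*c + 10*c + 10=2*b^2 + 12*b - 2*c^2 + 8*c + 10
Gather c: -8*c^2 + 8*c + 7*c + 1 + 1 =-8*c^2 + 15*c + 2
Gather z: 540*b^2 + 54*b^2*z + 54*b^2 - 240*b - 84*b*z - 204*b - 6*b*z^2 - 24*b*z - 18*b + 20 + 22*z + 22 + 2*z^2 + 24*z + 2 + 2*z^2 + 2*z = 594*b^2 - 462*b + z^2*(4 - 6*b) + z*(54*b^2 - 108*b + 48) + 44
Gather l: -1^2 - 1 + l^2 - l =l^2 - l - 2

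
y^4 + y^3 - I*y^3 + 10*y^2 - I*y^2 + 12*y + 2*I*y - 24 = (y - 1)*(y + 2)*(y - 4*I)*(y + 3*I)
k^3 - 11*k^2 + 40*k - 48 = (k - 4)^2*(k - 3)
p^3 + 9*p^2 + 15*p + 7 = (p + 1)^2*(p + 7)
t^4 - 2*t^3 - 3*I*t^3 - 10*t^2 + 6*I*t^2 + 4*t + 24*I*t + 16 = (t - 4)*(t + 2)*(t - 2*I)*(t - I)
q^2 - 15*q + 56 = (q - 8)*(q - 7)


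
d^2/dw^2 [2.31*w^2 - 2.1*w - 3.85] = 4.62000000000000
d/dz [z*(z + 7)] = 2*z + 7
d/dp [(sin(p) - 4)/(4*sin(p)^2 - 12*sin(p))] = (-cos(p) + 8/tan(p) - 12*cos(p)/sin(p)^2)/(4*(sin(p) - 3)^2)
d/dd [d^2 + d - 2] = 2*d + 1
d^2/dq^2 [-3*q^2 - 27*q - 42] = -6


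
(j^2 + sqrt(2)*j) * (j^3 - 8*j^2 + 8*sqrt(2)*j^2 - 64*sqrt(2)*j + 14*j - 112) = j^5 - 8*j^4 + 9*sqrt(2)*j^4 - 72*sqrt(2)*j^3 + 30*j^3 - 240*j^2 + 14*sqrt(2)*j^2 - 112*sqrt(2)*j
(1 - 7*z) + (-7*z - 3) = -14*z - 2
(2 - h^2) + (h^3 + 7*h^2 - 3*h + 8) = h^3 + 6*h^2 - 3*h + 10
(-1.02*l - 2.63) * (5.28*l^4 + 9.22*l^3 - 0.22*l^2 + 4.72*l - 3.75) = -5.3856*l^5 - 23.2908*l^4 - 24.0242*l^3 - 4.2358*l^2 - 8.5886*l + 9.8625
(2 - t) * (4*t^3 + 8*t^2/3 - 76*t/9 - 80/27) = -4*t^4 + 16*t^3/3 + 124*t^2/9 - 376*t/27 - 160/27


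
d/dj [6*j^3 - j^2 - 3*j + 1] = 18*j^2 - 2*j - 3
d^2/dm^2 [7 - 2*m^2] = -4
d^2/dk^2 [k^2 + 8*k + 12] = 2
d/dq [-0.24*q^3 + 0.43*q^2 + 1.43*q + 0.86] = -0.72*q^2 + 0.86*q + 1.43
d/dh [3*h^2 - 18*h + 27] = 6*h - 18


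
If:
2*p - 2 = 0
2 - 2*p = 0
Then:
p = 1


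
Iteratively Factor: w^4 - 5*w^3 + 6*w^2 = (w)*(w^3 - 5*w^2 + 6*w) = w*(w - 2)*(w^2 - 3*w) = w*(w - 3)*(w - 2)*(w)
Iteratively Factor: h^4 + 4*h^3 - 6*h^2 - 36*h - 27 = (h + 1)*(h^3 + 3*h^2 - 9*h - 27) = (h - 3)*(h + 1)*(h^2 + 6*h + 9) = (h - 3)*(h + 1)*(h + 3)*(h + 3)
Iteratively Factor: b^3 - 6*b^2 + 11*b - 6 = (b - 2)*(b^2 - 4*b + 3) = (b - 2)*(b - 1)*(b - 3)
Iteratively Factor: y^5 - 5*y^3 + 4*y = (y - 2)*(y^4 + 2*y^3 - y^2 - 2*y) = (y - 2)*(y - 1)*(y^3 + 3*y^2 + 2*y) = (y - 2)*(y - 1)*(y + 1)*(y^2 + 2*y) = (y - 2)*(y - 1)*(y + 1)*(y + 2)*(y)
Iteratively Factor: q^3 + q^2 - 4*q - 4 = (q + 1)*(q^2 - 4) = (q - 2)*(q + 1)*(q + 2)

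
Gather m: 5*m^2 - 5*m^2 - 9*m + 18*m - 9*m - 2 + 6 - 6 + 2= 0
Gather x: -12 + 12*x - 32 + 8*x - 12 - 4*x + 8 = 16*x - 48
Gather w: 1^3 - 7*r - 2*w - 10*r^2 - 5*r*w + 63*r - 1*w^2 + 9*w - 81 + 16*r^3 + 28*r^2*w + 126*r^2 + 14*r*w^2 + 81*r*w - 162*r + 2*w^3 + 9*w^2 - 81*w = 16*r^3 + 116*r^2 - 106*r + 2*w^3 + w^2*(14*r + 8) + w*(28*r^2 + 76*r - 74) - 80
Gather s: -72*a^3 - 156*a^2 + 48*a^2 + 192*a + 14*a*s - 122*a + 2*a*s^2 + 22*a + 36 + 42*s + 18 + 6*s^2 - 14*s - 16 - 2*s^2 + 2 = -72*a^3 - 108*a^2 + 92*a + s^2*(2*a + 4) + s*(14*a + 28) + 40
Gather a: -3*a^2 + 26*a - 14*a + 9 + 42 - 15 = -3*a^2 + 12*a + 36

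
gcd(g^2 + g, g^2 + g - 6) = 1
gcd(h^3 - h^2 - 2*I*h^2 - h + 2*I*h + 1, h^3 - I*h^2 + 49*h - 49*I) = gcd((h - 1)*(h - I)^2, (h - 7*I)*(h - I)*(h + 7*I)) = h - I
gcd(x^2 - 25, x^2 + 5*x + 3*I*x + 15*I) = x + 5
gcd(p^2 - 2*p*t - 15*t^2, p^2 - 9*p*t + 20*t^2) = p - 5*t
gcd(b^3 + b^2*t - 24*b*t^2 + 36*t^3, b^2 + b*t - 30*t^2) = b + 6*t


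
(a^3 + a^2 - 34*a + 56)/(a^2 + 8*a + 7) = (a^2 - 6*a + 8)/(a + 1)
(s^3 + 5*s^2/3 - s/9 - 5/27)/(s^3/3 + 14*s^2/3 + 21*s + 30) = (27*s^3 + 45*s^2 - 3*s - 5)/(9*(s^3 + 14*s^2 + 63*s + 90))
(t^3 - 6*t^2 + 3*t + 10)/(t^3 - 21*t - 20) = (t - 2)/(t + 4)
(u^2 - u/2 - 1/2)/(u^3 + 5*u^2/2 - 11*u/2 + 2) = (2*u + 1)/(2*u^2 + 7*u - 4)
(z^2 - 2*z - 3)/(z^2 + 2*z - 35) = (z^2 - 2*z - 3)/(z^2 + 2*z - 35)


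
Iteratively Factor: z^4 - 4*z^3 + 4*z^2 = (z)*(z^3 - 4*z^2 + 4*z) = z^2*(z^2 - 4*z + 4) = z^2*(z - 2)*(z - 2)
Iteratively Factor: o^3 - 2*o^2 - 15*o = (o + 3)*(o^2 - 5*o) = o*(o + 3)*(o - 5)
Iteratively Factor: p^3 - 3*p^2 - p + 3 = (p + 1)*(p^2 - 4*p + 3) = (p - 3)*(p + 1)*(p - 1)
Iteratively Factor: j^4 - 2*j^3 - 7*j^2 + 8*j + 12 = (j + 1)*(j^3 - 3*j^2 - 4*j + 12) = (j - 2)*(j + 1)*(j^2 - j - 6) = (j - 3)*(j - 2)*(j + 1)*(j + 2)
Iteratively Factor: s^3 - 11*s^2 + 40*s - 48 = (s - 4)*(s^2 - 7*s + 12) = (s - 4)^2*(s - 3)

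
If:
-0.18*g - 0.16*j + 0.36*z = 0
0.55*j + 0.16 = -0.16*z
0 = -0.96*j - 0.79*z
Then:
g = 1.49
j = -0.45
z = 0.55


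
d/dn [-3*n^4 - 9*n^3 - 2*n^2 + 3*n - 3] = -12*n^3 - 27*n^2 - 4*n + 3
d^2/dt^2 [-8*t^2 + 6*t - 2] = -16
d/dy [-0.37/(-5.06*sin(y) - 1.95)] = -1.8722*cos(y)/(5.06*sin(y) + 1.95)^2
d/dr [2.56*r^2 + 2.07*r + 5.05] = 5.12*r + 2.07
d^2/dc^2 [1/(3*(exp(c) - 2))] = (exp(c) + 2)*exp(c)/(3*(exp(c) - 2)^3)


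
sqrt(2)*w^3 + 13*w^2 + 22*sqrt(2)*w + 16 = (w + 2*sqrt(2))*(w + 4*sqrt(2))*(sqrt(2)*w + 1)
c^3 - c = c*(c - 1)*(c + 1)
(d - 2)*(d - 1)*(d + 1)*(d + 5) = d^4 + 3*d^3 - 11*d^2 - 3*d + 10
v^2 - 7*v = v*(v - 7)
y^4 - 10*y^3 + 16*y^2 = y^2*(y - 8)*(y - 2)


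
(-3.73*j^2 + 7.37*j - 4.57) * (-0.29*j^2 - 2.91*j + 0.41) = 1.0817*j^4 + 8.717*j^3 - 21.6507*j^2 + 16.3204*j - 1.8737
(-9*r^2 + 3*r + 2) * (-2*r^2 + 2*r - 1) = 18*r^4 - 24*r^3 + 11*r^2 + r - 2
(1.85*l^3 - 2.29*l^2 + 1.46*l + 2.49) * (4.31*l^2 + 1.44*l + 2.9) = 7.9735*l^5 - 7.2059*l^4 + 8.36*l^3 + 6.1933*l^2 + 7.8196*l + 7.221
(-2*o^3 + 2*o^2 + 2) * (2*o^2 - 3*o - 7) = -4*o^5 + 10*o^4 + 8*o^3 - 10*o^2 - 6*o - 14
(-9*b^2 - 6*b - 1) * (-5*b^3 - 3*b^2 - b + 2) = 45*b^5 + 57*b^4 + 32*b^3 - 9*b^2 - 11*b - 2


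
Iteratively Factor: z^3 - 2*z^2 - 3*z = (z)*(z^2 - 2*z - 3) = z*(z - 3)*(z + 1)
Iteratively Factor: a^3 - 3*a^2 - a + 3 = (a + 1)*(a^2 - 4*a + 3) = (a - 3)*(a + 1)*(a - 1)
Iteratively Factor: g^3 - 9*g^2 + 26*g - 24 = (g - 4)*(g^2 - 5*g + 6) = (g - 4)*(g - 2)*(g - 3)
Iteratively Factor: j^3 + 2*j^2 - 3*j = (j)*(j^2 + 2*j - 3) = j*(j - 1)*(j + 3)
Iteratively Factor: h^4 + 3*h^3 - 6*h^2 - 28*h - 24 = (h - 3)*(h^3 + 6*h^2 + 12*h + 8) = (h - 3)*(h + 2)*(h^2 + 4*h + 4) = (h - 3)*(h + 2)^2*(h + 2)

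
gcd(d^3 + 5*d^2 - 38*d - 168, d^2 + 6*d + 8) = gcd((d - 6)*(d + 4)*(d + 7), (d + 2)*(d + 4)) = d + 4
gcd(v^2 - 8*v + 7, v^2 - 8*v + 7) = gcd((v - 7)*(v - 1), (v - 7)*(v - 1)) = v^2 - 8*v + 7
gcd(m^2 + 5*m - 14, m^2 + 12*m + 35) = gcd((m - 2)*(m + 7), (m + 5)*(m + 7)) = m + 7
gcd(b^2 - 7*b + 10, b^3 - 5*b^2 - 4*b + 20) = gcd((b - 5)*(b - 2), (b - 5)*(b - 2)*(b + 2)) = b^2 - 7*b + 10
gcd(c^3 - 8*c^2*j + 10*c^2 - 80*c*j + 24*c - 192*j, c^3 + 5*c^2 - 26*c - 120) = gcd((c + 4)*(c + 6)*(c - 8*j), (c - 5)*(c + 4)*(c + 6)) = c^2 + 10*c + 24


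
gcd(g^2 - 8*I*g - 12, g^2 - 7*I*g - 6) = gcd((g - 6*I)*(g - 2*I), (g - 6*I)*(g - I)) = g - 6*I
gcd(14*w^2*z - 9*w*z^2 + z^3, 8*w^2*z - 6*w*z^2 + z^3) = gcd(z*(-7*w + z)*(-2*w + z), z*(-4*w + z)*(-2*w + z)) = -2*w*z + z^2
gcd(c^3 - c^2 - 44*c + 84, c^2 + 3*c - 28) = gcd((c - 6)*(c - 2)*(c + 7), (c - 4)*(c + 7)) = c + 7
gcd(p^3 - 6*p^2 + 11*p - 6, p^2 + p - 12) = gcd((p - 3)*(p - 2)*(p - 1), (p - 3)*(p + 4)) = p - 3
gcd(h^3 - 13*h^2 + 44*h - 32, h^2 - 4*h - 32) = h - 8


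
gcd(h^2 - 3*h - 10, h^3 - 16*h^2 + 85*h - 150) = h - 5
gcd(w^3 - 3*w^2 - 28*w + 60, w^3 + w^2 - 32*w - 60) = w^2 - w - 30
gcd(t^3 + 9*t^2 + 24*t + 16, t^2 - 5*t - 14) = 1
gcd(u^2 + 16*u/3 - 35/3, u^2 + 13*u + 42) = u + 7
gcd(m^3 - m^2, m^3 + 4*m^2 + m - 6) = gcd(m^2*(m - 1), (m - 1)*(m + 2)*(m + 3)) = m - 1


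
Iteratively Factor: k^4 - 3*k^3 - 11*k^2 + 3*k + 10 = (k + 2)*(k^3 - 5*k^2 - k + 5) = (k - 5)*(k + 2)*(k^2 - 1) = (k - 5)*(k + 1)*(k + 2)*(k - 1)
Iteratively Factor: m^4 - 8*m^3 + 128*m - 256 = (m - 4)*(m^3 - 4*m^2 - 16*m + 64) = (m - 4)^2*(m^2 - 16) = (m - 4)^3*(m + 4)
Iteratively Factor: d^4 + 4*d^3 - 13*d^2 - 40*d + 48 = (d - 3)*(d^3 + 7*d^2 + 8*d - 16) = (d - 3)*(d - 1)*(d^2 + 8*d + 16) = (d - 3)*(d - 1)*(d + 4)*(d + 4)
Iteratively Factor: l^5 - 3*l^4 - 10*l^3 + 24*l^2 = (l - 4)*(l^4 + l^3 - 6*l^2) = (l - 4)*(l + 3)*(l^3 - 2*l^2) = l*(l - 4)*(l + 3)*(l^2 - 2*l) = l*(l - 4)*(l - 2)*(l + 3)*(l)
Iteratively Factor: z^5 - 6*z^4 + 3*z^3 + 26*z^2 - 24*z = (z + 2)*(z^4 - 8*z^3 + 19*z^2 - 12*z) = z*(z + 2)*(z^3 - 8*z^2 + 19*z - 12) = z*(z - 1)*(z + 2)*(z^2 - 7*z + 12) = z*(z - 3)*(z - 1)*(z + 2)*(z - 4)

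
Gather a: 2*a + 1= 2*a + 1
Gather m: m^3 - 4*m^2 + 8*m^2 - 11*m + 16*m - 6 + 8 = m^3 + 4*m^2 + 5*m + 2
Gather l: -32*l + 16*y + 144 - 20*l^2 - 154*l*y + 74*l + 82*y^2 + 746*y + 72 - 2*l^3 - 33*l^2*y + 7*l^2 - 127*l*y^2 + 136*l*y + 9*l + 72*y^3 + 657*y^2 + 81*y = -2*l^3 + l^2*(-33*y - 13) + l*(-127*y^2 - 18*y + 51) + 72*y^3 + 739*y^2 + 843*y + 216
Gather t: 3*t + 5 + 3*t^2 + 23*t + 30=3*t^2 + 26*t + 35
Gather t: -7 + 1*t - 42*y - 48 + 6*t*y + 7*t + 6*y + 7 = t*(6*y + 8) - 36*y - 48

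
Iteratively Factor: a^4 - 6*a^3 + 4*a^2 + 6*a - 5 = (a - 1)*(a^3 - 5*a^2 - a + 5) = (a - 5)*(a - 1)*(a^2 - 1) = (a - 5)*(a - 1)*(a + 1)*(a - 1)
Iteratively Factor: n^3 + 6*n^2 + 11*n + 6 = (n + 3)*(n^2 + 3*n + 2) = (n + 1)*(n + 3)*(n + 2)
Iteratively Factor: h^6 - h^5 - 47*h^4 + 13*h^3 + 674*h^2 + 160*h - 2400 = (h + 4)*(h^5 - 5*h^4 - 27*h^3 + 121*h^2 + 190*h - 600) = (h - 2)*(h + 4)*(h^4 - 3*h^3 - 33*h^2 + 55*h + 300) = (h - 2)*(h + 3)*(h + 4)*(h^3 - 6*h^2 - 15*h + 100) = (h - 2)*(h + 3)*(h + 4)^2*(h^2 - 10*h + 25) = (h - 5)*(h - 2)*(h + 3)*(h + 4)^2*(h - 5)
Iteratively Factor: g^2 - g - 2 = (g + 1)*(g - 2)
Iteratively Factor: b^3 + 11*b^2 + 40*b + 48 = (b + 4)*(b^2 + 7*b + 12) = (b + 3)*(b + 4)*(b + 4)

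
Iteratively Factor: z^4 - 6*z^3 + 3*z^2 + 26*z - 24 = (z - 4)*(z^3 - 2*z^2 - 5*z + 6) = (z - 4)*(z - 1)*(z^2 - z - 6) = (z - 4)*(z - 1)*(z + 2)*(z - 3)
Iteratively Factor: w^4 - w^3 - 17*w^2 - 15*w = (w - 5)*(w^3 + 4*w^2 + 3*w) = (w - 5)*(w + 1)*(w^2 + 3*w) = w*(w - 5)*(w + 1)*(w + 3)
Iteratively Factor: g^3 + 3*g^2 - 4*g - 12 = (g + 2)*(g^2 + g - 6) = (g - 2)*(g + 2)*(g + 3)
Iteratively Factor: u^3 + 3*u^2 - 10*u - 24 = (u + 4)*(u^2 - u - 6) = (u - 3)*(u + 4)*(u + 2)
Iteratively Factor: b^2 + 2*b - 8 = (b - 2)*(b + 4)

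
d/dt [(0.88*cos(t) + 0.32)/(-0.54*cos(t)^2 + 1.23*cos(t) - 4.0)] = (-0.4752*cos(t)^2 - 0.3456*cos(t) + 3.9136)*sin(t)/(0.2916*cos(t)^4 - 1.3284*cos(t)^3 + 5.8329*cos(t)^2 - 9.84*cos(t) + 16.0)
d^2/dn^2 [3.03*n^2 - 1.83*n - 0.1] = 6.06000000000000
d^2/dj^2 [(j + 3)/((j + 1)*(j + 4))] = 2*(j^3 + 9*j^2 + 33*j + 43)/(j^6 + 15*j^5 + 87*j^4 + 245*j^3 + 348*j^2 + 240*j + 64)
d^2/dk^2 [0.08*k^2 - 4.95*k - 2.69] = 0.160000000000000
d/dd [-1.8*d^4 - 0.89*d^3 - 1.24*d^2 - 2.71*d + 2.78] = -7.2*d^3 - 2.67*d^2 - 2.48*d - 2.71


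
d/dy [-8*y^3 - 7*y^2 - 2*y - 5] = -24*y^2 - 14*y - 2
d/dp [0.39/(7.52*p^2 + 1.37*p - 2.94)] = (-5.8656*p - 0.5343)/(7.52*p^2 + 1.37*p - 2.94)^2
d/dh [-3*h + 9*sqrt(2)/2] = -3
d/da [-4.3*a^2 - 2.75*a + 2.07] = -8.6*a - 2.75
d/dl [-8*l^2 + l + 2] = 1 - 16*l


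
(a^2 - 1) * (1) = a^2 - 1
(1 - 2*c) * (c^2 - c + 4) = -2*c^3 + 3*c^2 - 9*c + 4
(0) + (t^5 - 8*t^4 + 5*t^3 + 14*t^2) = t^5 - 8*t^4 + 5*t^3 + 14*t^2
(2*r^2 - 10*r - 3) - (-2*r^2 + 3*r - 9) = 4*r^2 - 13*r + 6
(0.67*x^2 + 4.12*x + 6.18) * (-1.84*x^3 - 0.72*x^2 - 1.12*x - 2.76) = -1.2328*x^5 - 8.0632*x^4 - 15.088*x^3 - 10.9132*x^2 - 18.2928*x - 17.0568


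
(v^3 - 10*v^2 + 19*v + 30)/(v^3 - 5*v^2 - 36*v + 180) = (v + 1)/(v + 6)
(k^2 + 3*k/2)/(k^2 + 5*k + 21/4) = 2*k/(2*k + 7)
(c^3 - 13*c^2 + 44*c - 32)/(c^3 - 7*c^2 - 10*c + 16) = (c - 4)/(c + 2)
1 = 1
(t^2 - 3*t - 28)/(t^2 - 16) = (t - 7)/(t - 4)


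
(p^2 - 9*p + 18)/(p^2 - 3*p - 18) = (p - 3)/(p + 3)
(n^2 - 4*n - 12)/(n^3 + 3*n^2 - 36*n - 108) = (n + 2)/(n^2 + 9*n + 18)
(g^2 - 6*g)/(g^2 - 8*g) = (g - 6)/(g - 8)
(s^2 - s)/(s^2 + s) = (s - 1)/(s + 1)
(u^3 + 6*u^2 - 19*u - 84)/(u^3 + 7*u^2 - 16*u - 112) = (u + 3)/(u + 4)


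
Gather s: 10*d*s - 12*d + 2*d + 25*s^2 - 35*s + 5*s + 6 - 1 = -10*d + 25*s^2 + s*(10*d - 30) + 5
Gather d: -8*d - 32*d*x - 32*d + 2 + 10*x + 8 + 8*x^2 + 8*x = d*(-32*x - 40) + 8*x^2 + 18*x + 10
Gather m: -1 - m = -m - 1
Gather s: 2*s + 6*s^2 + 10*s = 6*s^2 + 12*s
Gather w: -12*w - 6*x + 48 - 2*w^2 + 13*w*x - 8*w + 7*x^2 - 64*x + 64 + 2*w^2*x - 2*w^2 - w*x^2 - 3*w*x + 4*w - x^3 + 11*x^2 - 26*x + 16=w^2*(2*x - 4) + w*(-x^2 + 10*x - 16) - x^3 + 18*x^2 - 96*x + 128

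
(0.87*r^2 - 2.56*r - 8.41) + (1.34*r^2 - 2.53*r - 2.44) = 2.21*r^2 - 5.09*r - 10.85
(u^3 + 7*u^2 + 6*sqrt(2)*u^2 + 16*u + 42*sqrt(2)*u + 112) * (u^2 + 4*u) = u^5 + 6*sqrt(2)*u^4 + 11*u^4 + 44*u^3 + 66*sqrt(2)*u^3 + 176*u^2 + 168*sqrt(2)*u^2 + 448*u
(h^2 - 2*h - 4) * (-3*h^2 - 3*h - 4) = -3*h^4 + 3*h^3 + 14*h^2 + 20*h + 16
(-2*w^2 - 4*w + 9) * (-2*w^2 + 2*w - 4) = 4*w^4 + 4*w^3 - 18*w^2 + 34*w - 36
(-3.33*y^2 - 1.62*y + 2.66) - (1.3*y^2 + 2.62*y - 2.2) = -4.63*y^2 - 4.24*y + 4.86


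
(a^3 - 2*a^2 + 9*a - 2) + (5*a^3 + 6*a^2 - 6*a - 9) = 6*a^3 + 4*a^2 + 3*a - 11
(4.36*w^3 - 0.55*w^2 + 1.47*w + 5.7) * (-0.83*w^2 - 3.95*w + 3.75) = -3.6188*w^5 - 16.7655*w^4 + 17.3024*w^3 - 12.6*w^2 - 17.0025*w + 21.375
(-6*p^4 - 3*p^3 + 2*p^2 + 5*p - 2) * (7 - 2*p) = 12*p^5 - 36*p^4 - 25*p^3 + 4*p^2 + 39*p - 14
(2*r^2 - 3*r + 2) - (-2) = 2*r^2 - 3*r + 4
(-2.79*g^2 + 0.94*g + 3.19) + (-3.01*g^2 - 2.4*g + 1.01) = -5.8*g^2 - 1.46*g + 4.2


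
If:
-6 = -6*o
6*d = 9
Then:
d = 3/2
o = 1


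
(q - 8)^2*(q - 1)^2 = q^4 - 18*q^3 + 97*q^2 - 144*q + 64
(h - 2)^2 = h^2 - 4*h + 4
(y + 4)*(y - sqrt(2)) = y^2 - sqrt(2)*y + 4*y - 4*sqrt(2)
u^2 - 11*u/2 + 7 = (u - 7/2)*(u - 2)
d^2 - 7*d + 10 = (d - 5)*(d - 2)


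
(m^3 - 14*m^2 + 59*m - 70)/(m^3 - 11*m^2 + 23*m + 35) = (m - 2)/(m + 1)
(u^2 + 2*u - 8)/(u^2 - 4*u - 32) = (u - 2)/(u - 8)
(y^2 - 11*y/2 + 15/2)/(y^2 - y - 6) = (y - 5/2)/(y + 2)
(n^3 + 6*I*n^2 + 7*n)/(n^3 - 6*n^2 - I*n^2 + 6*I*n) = (n + 7*I)/(n - 6)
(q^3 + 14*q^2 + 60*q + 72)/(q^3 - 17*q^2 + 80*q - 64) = (q^3 + 14*q^2 + 60*q + 72)/(q^3 - 17*q^2 + 80*q - 64)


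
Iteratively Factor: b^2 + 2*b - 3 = (b + 3)*(b - 1)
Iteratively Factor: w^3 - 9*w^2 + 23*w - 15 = (w - 5)*(w^2 - 4*w + 3) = (w - 5)*(w - 3)*(w - 1)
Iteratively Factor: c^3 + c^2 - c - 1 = (c + 1)*(c^2 - 1) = (c - 1)*(c + 1)*(c + 1)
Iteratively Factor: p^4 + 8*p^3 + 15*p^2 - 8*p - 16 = (p + 4)*(p^3 + 4*p^2 - p - 4) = (p + 4)^2*(p^2 - 1) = (p + 1)*(p + 4)^2*(p - 1)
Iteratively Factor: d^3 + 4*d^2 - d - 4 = (d - 1)*(d^2 + 5*d + 4) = (d - 1)*(d + 4)*(d + 1)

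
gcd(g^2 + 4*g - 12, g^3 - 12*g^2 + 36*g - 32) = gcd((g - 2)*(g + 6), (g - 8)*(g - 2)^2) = g - 2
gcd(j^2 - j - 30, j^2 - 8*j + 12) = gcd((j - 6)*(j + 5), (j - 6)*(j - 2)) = j - 6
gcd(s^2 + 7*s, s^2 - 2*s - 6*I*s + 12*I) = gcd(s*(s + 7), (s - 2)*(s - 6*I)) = 1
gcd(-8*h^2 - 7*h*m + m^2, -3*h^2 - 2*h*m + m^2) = h + m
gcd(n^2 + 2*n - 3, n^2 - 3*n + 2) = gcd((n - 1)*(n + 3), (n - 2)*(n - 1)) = n - 1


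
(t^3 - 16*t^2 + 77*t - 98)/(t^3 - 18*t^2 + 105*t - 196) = (t - 2)/(t - 4)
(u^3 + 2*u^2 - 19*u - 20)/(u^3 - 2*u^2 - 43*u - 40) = (u - 4)/(u - 8)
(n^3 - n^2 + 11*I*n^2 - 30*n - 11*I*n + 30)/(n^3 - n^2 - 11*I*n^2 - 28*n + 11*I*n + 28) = (n^2 + 11*I*n - 30)/(n^2 - 11*I*n - 28)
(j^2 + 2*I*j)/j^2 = (j + 2*I)/j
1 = 1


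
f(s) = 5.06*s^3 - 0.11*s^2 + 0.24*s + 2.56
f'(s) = 15.18*s^2 - 0.22*s + 0.24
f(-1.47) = -14.10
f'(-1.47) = 33.37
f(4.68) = 519.94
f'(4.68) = 331.69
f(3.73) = 264.51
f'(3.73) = 210.62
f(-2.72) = -100.73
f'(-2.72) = 113.15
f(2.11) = 50.11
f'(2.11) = 67.36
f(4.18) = 371.20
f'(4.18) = 264.55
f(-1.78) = -26.75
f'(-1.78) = 48.73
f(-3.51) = -218.45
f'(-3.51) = 188.03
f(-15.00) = -17103.29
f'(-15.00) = 3419.04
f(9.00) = 3684.55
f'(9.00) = 1227.84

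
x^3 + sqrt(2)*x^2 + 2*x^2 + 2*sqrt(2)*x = x*(x + 2)*(x + sqrt(2))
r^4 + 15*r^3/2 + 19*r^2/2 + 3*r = r*(r + 1/2)*(r + 1)*(r + 6)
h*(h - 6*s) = h^2 - 6*h*s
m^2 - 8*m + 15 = (m - 5)*(m - 3)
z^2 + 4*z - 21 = (z - 3)*(z + 7)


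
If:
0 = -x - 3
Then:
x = -3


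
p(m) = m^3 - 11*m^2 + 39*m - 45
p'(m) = 3*m^2 - 22*m + 39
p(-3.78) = -403.60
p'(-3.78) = 165.03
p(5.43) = 2.54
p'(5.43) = 7.99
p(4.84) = -0.54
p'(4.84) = 2.80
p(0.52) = -27.55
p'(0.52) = 28.37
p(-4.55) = -544.37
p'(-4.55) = 201.21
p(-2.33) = -208.24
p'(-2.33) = 106.55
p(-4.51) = -536.36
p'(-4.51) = 199.24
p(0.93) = -17.44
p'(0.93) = 21.13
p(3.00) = 0.00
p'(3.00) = 0.00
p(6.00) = 9.00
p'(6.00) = 15.00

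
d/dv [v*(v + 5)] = 2*v + 5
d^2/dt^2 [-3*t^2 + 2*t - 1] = -6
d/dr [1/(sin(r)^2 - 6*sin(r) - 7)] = 2*(3 - sin(r))*cos(r)/((sin(r) - 7)^2*(sin(r) + 1)^2)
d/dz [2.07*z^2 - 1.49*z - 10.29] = 4.14*z - 1.49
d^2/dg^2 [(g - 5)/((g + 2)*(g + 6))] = 2*(g^3 - 15*g^2 - 156*g - 356)/(g^6 + 24*g^5 + 228*g^4 + 1088*g^3 + 2736*g^2 + 3456*g + 1728)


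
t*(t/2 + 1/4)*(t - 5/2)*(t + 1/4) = t^4/2 - 7*t^3/8 - 7*t^2/8 - 5*t/32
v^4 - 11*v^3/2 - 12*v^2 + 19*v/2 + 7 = (v - 7)*(v - 1)*(v + 1/2)*(v + 2)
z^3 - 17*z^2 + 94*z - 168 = (z - 7)*(z - 6)*(z - 4)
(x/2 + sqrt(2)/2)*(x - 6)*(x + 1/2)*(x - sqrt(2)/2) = x^4/2 - 11*x^3/4 + sqrt(2)*x^3/4 - 2*x^2 - 11*sqrt(2)*x^2/8 - 3*sqrt(2)*x/4 + 11*x/4 + 3/2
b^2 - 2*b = b*(b - 2)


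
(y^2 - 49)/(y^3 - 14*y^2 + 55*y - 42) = (y + 7)/(y^2 - 7*y + 6)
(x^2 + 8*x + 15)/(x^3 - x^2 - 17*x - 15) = (x + 5)/(x^2 - 4*x - 5)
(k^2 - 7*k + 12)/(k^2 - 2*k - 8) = (k - 3)/(k + 2)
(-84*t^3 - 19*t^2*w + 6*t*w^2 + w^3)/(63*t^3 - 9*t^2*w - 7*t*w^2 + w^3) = (-28*t^2 + 3*t*w + w^2)/(21*t^2 - 10*t*w + w^2)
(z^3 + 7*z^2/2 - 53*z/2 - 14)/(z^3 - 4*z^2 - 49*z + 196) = (z + 1/2)/(z - 7)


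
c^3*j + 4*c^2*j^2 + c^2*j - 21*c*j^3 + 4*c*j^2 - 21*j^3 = (c - 3*j)*(c + 7*j)*(c*j + j)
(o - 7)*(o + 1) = o^2 - 6*o - 7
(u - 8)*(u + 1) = u^2 - 7*u - 8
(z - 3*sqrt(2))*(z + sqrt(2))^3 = z^4 - 12*z^2 - 16*sqrt(2)*z - 12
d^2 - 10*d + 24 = (d - 6)*(d - 4)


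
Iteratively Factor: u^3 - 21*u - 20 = (u + 4)*(u^2 - 4*u - 5) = (u - 5)*(u + 4)*(u + 1)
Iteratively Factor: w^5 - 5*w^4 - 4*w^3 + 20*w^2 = (w)*(w^4 - 5*w^3 - 4*w^2 + 20*w) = w*(w + 2)*(w^3 - 7*w^2 + 10*w) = w^2*(w + 2)*(w^2 - 7*w + 10) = w^2*(w - 5)*(w + 2)*(w - 2)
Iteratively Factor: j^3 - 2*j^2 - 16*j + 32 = (j - 4)*(j^2 + 2*j - 8) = (j - 4)*(j + 4)*(j - 2)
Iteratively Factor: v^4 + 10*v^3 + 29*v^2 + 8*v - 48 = (v + 4)*(v^3 + 6*v^2 + 5*v - 12) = (v - 1)*(v + 4)*(v^2 + 7*v + 12) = (v - 1)*(v + 3)*(v + 4)*(v + 4)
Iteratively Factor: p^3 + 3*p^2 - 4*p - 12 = (p - 2)*(p^2 + 5*p + 6) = (p - 2)*(p + 3)*(p + 2)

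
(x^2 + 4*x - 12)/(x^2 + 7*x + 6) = (x - 2)/(x + 1)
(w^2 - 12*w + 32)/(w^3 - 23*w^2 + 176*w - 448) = (w - 4)/(w^2 - 15*w + 56)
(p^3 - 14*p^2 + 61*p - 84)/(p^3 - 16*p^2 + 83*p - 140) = (p - 3)/(p - 5)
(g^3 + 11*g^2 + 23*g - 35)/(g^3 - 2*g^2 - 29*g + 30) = (g + 7)/(g - 6)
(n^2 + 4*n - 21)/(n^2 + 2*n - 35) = (n - 3)/(n - 5)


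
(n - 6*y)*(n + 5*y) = n^2 - n*y - 30*y^2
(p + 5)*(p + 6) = p^2 + 11*p + 30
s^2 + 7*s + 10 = (s + 2)*(s + 5)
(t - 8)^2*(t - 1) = t^3 - 17*t^2 + 80*t - 64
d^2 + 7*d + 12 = (d + 3)*(d + 4)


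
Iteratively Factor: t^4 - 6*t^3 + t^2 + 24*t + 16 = (t - 4)*(t^3 - 2*t^2 - 7*t - 4) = (t - 4)*(t + 1)*(t^2 - 3*t - 4) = (t - 4)^2*(t + 1)*(t + 1)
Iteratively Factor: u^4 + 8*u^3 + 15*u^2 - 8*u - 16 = (u + 1)*(u^3 + 7*u^2 + 8*u - 16) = (u + 1)*(u + 4)*(u^2 + 3*u - 4) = (u + 1)*(u + 4)^2*(u - 1)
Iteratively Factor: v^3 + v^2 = (v + 1)*(v^2) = v*(v + 1)*(v)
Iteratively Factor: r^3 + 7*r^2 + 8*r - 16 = (r + 4)*(r^2 + 3*r - 4) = (r + 4)^2*(r - 1)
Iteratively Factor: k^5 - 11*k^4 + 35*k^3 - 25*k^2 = (k - 5)*(k^4 - 6*k^3 + 5*k^2) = (k - 5)*(k - 1)*(k^3 - 5*k^2) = k*(k - 5)*(k - 1)*(k^2 - 5*k) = k*(k - 5)^2*(k - 1)*(k)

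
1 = 1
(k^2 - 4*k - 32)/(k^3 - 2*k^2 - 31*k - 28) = (k - 8)/(k^2 - 6*k - 7)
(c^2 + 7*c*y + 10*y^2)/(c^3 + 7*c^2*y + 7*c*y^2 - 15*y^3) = (-c - 2*y)/(-c^2 - 2*c*y + 3*y^2)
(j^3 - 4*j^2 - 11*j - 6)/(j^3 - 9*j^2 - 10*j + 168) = (j^2 + 2*j + 1)/(j^2 - 3*j - 28)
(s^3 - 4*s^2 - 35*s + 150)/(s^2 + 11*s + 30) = (s^2 - 10*s + 25)/(s + 5)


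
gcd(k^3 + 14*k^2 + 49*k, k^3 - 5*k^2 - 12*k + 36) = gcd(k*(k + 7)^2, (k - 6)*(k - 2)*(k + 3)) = 1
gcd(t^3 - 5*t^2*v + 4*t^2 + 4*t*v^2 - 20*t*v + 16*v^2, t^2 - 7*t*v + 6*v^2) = t - v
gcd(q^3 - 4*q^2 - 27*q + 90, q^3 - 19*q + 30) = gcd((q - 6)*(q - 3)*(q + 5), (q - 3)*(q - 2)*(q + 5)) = q^2 + 2*q - 15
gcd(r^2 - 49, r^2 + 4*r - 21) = r + 7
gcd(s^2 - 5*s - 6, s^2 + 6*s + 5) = s + 1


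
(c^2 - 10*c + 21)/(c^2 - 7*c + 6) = (c^2 - 10*c + 21)/(c^2 - 7*c + 6)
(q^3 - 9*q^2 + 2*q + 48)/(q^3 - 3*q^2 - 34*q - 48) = (q - 3)/(q + 3)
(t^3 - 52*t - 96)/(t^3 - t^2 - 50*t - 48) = (t + 2)/(t + 1)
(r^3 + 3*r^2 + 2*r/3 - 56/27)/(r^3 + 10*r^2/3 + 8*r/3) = (9*r^2 + 15*r - 14)/(9*r*(r + 2))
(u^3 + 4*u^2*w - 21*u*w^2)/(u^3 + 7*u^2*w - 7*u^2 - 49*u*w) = (u - 3*w)/(u - 7)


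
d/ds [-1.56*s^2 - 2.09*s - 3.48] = -3.12*s - 2.09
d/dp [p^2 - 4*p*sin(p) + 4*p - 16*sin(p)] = -4*p*cos(p) + 2*p - 4*sin(p) - 16*cos(p) + 4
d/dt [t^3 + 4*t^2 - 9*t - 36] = 3*t^2 + 8*t - 9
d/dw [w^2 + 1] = 2*w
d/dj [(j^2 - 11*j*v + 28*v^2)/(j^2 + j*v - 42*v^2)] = 2*v*(6*j^2 - 70*j*v + 217*v^2)/(j^4 + 2*j^3*v - 83*j^2*v^2 - 84*j*v^3 + 1764*v^4)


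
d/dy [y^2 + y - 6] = 2*y + 1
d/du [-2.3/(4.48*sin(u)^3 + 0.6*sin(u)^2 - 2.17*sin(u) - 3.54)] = (30.912*sin(u)^2 + 2.76*sin(u) - 4.991)*cos(u)/(4.48*sin(u)^3 + 0.6*sin(u)^2 - 2.17*sin(u) - 3.54)^2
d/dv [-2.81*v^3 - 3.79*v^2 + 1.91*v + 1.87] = -8.43*v^2 - 7.58*v + 1.91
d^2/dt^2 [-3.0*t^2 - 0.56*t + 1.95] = -6.00000000000000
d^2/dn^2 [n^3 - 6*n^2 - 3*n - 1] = 6*n - 12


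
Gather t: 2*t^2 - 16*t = 2*t^2 - 16*t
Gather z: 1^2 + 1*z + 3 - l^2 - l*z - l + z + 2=-l^2 - l + z*(2 - l) + 6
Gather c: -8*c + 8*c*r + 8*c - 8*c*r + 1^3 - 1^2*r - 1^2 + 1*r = 0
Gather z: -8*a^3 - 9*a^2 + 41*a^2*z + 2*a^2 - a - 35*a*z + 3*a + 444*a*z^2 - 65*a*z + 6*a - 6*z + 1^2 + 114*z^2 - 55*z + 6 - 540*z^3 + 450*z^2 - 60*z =-8*a^3 - 7*a^2 + 8*a - 540*z^3 + z^2*(444*a + 564) + z*(41*a^2 - 100*a - 121) + 7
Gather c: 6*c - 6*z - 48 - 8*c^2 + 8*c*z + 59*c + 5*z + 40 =-8*c^2 + c*(8*z + 65) - z - 8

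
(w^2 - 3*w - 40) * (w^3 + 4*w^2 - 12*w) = w^5 + w^4 - 64*w^3 - 124*w^2 + 480*w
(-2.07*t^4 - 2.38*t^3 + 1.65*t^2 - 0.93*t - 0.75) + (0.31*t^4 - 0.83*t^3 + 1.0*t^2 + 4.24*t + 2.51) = -1.76*t^4 - 3.21*t^3 + 2.65*t^2 + 3.31*t + 1.76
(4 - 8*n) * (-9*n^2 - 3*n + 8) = 72*n^3 - 12*n^2 - 76*n + 32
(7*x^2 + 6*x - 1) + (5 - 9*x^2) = -2*x^2 + 6*x + 4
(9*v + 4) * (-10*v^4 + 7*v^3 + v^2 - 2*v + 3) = -90*v^5 + 23*v^4 + 37*v^3 - 14*v^2 + 19*v + 12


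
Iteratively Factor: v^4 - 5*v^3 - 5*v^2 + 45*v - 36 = (v - 3)*(v^3 - 2*v^2 - 11*v + 12) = (v - 3)*(v + 3)*(v^2 - 5*v + 4) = (v - 3)*(v - 1)*(v + 3)*(v - 4)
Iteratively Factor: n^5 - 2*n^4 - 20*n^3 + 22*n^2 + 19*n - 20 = (n - 1)*(n^4 - n^3 - 21*n^2 + n + 20) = (n - 1)^2*(n^3 - 21*n - 20) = (n - 1)^2*(n + 4)*(n^2 - 4*n - 5) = (n - 5)*(n - 1)^2*(n + 4)*(n + 1)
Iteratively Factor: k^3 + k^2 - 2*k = (k)*(k^2 + k - 2) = k*(k - 1)*(k + 2)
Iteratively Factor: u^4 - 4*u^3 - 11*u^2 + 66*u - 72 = (u - 2)*(u^3 - 2*u^2 - 15*u + 36) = (u - 2)*(u + 4)*(u^2 - 6*u + 9) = (u - 3)*(u - 2)*(u + 4)*(u - 3)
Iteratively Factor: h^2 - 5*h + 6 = (h - 2)*(h - 3)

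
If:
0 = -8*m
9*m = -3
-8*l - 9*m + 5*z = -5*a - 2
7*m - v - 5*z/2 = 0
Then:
No Solution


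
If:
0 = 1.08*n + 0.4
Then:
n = -0.37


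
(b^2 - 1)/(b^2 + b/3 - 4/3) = 3*(b + 1)/(3*b + 4)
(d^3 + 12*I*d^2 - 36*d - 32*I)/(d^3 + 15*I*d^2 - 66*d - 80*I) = (d + 2*I)/(d + 5*I)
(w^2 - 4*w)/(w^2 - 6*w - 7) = w*(4 - w)/(-w^2 + 6*w + 7)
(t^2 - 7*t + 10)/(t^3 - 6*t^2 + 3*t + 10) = 1/(t + 1)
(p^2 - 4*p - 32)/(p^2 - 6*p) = (p^2 - 4*p - 32)/(p*(p - 6))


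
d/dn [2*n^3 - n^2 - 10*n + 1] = 6*n^2 - 2*n - 10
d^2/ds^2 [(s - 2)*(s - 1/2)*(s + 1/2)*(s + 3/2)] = 12*s^2 - 3*s - 13/2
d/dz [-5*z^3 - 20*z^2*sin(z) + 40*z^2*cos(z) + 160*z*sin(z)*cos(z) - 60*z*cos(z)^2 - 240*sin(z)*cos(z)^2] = -40*z^2*sin(z) - 20*z^2*cos(z) - 15*z^2 - 40*z*sin(z) + 60*z*sin(2*z) + 80*z*cos(z) + 160*z*cos(2*z) + 80*sin(2*z) - 60*cos(z) - 30*cos(2*z) - 180*cos(3*z) - 30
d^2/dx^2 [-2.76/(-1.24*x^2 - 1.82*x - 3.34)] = (-8.487552*x^2 - 12.457536*x + 2.76*(2.48*x + 1.82)*(4.96*x + 3.64) - 22.861632)/(1.24*x^2 + 1.82*x + 3.34)^3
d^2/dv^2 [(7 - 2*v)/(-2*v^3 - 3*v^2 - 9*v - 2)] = 6*(8*v^5 - 44*v^4 - 118*v^3 - 205*v^2 - 173*v - 187)/(8*v^9 + 36*v^8 + 162*v^7 + 375*v^6 + 801*v^5 + 999*v^4 + 1077*v^3 + 522*v^2 + 108*v + 8)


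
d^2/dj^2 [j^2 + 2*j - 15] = 2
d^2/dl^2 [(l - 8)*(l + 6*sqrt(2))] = 2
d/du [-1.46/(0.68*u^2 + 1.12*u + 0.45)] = (1.9856*u + 1.6352)/(0.68*u^2 + 1.12*u + 0.45)^2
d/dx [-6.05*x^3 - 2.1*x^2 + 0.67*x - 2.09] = -18.15*x^2 - 4.2*x + 0.67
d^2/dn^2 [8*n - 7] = 0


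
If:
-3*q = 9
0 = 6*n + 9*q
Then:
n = 9/2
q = -3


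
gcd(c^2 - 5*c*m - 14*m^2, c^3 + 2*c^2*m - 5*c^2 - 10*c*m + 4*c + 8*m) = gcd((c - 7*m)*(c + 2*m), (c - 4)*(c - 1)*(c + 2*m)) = c + 2*m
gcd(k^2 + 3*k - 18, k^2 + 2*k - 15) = k - 3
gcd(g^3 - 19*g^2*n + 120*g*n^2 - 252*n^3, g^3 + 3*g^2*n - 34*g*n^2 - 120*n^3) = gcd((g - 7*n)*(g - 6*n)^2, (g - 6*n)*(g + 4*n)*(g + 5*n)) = g - 6*n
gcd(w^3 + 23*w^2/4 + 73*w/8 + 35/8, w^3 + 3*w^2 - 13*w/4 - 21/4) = w^2 + 9*w/2 + 7/2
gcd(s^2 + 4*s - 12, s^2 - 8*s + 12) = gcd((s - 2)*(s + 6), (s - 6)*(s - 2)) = s - 2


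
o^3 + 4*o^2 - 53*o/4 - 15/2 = (o - 5/2)*(o + 1/2)*(o + 6)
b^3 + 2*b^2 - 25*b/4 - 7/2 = (b - 2)*(b + 1/2)*(b + 7/2)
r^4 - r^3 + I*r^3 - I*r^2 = r^2*(r - 1)*(r + I)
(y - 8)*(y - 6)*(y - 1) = y^3 - 15*y^2 + 62*y - 48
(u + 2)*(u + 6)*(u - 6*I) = u^3 + 8*u^2 - 6*I*u^2 + 12*u - 48*I*u - 72*I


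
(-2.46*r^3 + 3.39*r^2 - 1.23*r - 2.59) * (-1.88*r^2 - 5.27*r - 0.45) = 4.6248*r^5 + 6.591*r^4 - 14.4459*r^3 + 9.8258*r^2 + 14.2028*r + 1.1655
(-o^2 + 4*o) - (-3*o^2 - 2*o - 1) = 2*o^2 + 6*o + 1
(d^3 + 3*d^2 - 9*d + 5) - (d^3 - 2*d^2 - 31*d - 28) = 5*d^2 + 22*d + 33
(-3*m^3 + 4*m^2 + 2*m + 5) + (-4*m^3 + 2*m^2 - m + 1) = -7*m^3 + 6*m^2 + m + 6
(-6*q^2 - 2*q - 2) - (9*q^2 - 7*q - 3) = -15*q^2 + 5*q + 1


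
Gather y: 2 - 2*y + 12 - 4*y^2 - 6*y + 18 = -4*y^2 - 8*y + 32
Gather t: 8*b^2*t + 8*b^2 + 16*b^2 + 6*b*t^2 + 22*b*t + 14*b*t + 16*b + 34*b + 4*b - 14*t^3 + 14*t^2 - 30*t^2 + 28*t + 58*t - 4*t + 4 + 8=24*b^2 + 54*b - 14*t^3 + t^2*(6*b - 16) + t*(8*b^2 + 36*b + 82) + 12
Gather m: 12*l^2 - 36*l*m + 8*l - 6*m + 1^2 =12*l^2 + 8*l + m*(-36*l - 6) + 1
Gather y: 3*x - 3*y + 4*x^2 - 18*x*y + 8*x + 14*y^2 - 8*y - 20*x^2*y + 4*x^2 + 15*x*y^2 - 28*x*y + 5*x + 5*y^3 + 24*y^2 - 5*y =8*x^2 + 16*x + 5*y^3 + y^2*(15*x + 38) + y*(-20*x^2 - 46*x - 16)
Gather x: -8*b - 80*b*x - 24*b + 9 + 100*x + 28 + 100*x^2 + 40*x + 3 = -32*b + 100*x^2 + x*(140 - 80*b) + 40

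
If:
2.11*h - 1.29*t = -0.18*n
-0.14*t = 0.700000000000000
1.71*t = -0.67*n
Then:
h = -4.15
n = 12.76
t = -5.00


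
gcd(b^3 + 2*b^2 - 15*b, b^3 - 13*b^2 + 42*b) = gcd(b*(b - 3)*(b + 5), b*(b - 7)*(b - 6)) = b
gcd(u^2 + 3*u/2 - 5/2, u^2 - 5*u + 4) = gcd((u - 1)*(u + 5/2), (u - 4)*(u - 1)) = u - 1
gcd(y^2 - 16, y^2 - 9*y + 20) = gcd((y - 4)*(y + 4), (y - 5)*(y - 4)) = y - 4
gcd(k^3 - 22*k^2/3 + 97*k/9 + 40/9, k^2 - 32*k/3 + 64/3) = k - 8/3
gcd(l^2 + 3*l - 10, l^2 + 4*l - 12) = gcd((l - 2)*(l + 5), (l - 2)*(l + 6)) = l - 2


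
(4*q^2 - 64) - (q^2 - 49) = 3*q^2 - 15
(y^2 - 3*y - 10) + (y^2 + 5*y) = 2*y^2 + 2*y - 10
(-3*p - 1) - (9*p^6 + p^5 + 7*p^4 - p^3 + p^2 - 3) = -9*p^6 - p^5 - 7*p^4 + p^3 - p^2 - 3*p + 2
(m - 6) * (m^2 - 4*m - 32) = m^3 - 10*m^2 - 8*m + 192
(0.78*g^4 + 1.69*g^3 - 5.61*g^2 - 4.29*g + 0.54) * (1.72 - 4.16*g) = -3.2448*g^5 - 5.6888*g^4 + 26.2444*g^3 + 8.1972*g^2 - 9.6252*g + 0.9288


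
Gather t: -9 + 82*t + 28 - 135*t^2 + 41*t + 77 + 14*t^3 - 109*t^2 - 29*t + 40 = 14*t^3 - 244*t^2 + 94*t + 136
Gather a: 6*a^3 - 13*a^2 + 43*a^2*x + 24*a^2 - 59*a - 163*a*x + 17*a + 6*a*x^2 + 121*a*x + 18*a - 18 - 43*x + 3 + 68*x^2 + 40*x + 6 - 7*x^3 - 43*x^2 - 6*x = 6*a^3 + a^2*(43*x + 11) + a*(6*x^2 - 42*x - 24) - 7*x^3 + 25*x^2 - 9*x - 9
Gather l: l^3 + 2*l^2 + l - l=l^3 + 2*l^2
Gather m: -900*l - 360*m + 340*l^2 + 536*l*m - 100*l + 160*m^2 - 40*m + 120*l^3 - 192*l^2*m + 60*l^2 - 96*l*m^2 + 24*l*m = 120*l^3 + 400*l^2 - 1000*l + m^2*(160 - 96*l) + m*(-192*l^2 + 560*l - 400)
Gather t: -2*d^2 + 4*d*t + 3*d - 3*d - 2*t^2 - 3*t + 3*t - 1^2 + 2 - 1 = -2*d^2 + 4*d*t - 2*t^2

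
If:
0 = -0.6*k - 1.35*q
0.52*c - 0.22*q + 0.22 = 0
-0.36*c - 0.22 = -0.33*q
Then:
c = -0.26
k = -0.86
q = 0.38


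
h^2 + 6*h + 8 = (h + 2)*(h + 4)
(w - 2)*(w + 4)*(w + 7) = w^3 + 9*w^2 + 6*w - 56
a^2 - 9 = (a - 3)*(a + 3)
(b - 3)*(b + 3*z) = b^2 + 3*b*z - 3*b - 9*z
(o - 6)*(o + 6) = o^2 - 36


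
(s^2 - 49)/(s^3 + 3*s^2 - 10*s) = (s^2 - 49)/(s*(s^2 + 3*s - 10))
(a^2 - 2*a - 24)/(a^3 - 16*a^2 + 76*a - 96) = (a + 4)/(a^2 - 10*a + 16)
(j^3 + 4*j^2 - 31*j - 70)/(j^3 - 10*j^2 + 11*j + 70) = (j + 7)/(j - 7)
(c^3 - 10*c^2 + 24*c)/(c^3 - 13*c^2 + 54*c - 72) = c/(c - 3)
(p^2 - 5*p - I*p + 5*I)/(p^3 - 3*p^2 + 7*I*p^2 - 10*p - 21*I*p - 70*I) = (p - I)/(p^2 + p*(2 + 7*I) + 14*I)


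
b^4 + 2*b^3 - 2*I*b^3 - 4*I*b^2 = b^2*(b + 2)*(b - 2*I)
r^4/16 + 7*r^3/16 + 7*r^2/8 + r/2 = r*(r/4 + 1/2)*(r/4 + 1)*(r + 1)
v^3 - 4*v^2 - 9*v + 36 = (v - 4)*(v - 3)*(v + 3)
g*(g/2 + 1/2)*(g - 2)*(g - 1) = g^4/2 - g^3 - g^2/2 + g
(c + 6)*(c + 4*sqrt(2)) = c^2 + 4*sqrt(2)*c + 6*c + 24*sqrt(2)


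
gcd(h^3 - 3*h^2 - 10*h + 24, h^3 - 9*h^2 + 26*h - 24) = h^2 - 6*h + 8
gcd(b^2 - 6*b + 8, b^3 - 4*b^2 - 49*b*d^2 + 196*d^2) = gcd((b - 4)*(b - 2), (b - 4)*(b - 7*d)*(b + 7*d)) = b - 4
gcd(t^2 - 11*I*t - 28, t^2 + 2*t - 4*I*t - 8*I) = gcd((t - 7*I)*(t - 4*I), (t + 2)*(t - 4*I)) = t - 4*I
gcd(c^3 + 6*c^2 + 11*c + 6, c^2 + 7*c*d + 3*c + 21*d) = c + 3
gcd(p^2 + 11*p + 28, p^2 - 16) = p + 4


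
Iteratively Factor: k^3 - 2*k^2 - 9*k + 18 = (k - 3)*(k^2 + k - 6) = (k - 3)*(k - 2)*(k + 3)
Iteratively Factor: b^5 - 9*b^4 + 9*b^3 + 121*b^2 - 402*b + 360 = (b - 2)*(b^4 - 7*b^3 - 5*b^2 + 111*b - 180) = (b - 5)*(b - 2)*(b^3 - 2*b^2 - 15*b + 36) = (b - 5)*(b - 3)*(b - 2)*(b^2 + b - 12) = (b - 5)*(b - 3)*(b - 2)*(b + 4)*(b - 3)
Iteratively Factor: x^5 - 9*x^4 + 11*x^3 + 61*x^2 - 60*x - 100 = (x - 2)*(x^4 - 7*x^3 - 3*x^2 + 55*x + 50) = (x - 5)*(x - 2)*(x^3 - 2*x^2 - 13*x - 10) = (x - 5)*(x - 2)*(x + 1)*(x^2 - 3*x - 10) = (x - 5)^2*(x - 2)*(x + 1)*(x + 2)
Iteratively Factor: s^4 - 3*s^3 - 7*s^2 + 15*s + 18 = (s - 3)*(s^3 - 7*s - 6) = (s - 3)*(s + 1)*(s^2 - s - 6) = (s - 3)^2*(s + 1)*(s + 2)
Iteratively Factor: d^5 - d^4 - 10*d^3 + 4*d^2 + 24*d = (d)*(d^4 - d^3 - 10*d^2 + 4*d + 24) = d*(d + 2)*(d^3 - 3*d^2 - 4*d + 12) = d*(d + 2)^2*(d^2 - 5*d + 6) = d*(d - 2)*(d + 2)^2*(d - 3)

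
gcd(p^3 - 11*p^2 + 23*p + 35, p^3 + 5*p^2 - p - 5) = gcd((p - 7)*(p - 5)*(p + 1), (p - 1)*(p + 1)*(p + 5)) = p + 1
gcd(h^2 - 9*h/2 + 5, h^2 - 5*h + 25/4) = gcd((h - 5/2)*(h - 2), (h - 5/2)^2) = h - 5/2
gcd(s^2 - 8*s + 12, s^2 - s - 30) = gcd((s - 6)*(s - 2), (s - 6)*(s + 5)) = s - 6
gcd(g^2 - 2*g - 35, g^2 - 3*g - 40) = g + 5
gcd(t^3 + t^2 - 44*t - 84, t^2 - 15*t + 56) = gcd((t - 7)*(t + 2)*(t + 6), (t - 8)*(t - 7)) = t - 7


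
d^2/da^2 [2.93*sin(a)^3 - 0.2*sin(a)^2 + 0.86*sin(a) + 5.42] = -3.0575*sin(a) + 6.5925*sin(3*a) - 0.4*cos(2*a)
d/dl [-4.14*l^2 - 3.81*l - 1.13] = -8.28*l - 3.81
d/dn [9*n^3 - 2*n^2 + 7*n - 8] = 27*n^2 - 4*n + 7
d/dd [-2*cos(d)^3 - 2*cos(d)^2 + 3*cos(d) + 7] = (4*cos(d) + 3*cos(2*d))*sin(d)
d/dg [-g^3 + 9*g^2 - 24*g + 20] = -3*g^2 + 18*g - 24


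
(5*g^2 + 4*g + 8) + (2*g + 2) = 5*g^2 + 6*g + 10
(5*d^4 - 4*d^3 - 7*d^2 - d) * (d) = 5*d^5 - 4*d^4 - 7*d^3 - d^2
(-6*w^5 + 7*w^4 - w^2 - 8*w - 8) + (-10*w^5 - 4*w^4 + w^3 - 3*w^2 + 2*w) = -16*w^5 + 3*w^4 + w^3 - 4*w^2 - 6*w - 8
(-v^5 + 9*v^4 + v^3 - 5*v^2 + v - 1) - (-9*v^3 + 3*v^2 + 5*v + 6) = -v^5 + 9*v^4 + 10*v^3 - 8*v^2 - 4*v - 7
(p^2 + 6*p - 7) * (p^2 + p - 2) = p^4 + 7*p^3 - 3*p^2 - 19*p + 14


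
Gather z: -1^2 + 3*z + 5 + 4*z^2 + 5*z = 4*z^2 + 8*z + 4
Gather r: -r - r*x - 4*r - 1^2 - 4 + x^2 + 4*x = r*(-x - 5) + x^2 + 4*x - 5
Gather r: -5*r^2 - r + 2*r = -5*r^2 + r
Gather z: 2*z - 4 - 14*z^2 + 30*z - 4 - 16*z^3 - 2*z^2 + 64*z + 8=-16*z^3 - 16*z^2 + 96*z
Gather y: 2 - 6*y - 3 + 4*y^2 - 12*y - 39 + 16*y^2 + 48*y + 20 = 20*y^2 + 30*y - 20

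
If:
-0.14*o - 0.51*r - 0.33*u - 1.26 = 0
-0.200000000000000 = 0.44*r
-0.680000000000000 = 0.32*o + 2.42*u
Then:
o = -9.71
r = -0.45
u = 1.00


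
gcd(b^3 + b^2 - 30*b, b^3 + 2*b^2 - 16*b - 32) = 1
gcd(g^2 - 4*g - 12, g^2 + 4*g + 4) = g + 2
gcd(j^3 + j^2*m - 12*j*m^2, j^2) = j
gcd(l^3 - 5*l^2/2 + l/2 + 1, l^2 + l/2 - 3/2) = l - 1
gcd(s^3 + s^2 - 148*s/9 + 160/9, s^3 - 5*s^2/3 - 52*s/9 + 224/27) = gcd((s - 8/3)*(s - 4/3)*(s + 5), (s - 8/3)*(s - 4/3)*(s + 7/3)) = s^2 - 4*s + 32/9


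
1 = 1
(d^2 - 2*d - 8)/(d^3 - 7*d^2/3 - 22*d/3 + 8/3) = 3/(3*d - 1)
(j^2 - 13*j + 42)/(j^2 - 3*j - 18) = (j - 7)/(j + 3)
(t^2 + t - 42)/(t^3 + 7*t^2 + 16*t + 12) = (t^2 + t - 42)/(t^3 + 7*t^2 + 16*t + 12)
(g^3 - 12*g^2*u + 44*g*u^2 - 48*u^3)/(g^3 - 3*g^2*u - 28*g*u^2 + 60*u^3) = (g - 4*u)/(g + 5*u)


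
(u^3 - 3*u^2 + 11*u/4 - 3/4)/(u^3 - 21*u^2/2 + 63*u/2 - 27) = (2*u^2 - 3*u + 1)/(2*(u^2 - 9*u + 18))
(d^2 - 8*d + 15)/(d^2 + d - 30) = (d - 3)/(d + 6)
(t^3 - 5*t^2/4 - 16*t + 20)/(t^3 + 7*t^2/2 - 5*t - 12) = (4*t^2 - 21*t + 20)/(2*(2*t^2 - t - 6))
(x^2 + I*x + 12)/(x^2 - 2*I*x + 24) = (x - 3*I)/(x - 6*I)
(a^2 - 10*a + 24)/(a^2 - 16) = (a - 6)/(a + 4)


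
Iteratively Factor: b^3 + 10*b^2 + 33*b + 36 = (b + 4)*(b^2 + 6*b + 9) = (b + 3)*(b + 4)*(b + 3)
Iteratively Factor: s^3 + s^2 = (s + 1)*(s^2) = s*(s + 1)*(s)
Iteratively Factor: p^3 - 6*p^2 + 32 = (p - 4)*(p^2 - 2*p - 8) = (p - 4)^2*(p + 2)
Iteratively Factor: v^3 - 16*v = (v + 4)*(v^2 - 4*v) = v*(v + 4)*(v - 4)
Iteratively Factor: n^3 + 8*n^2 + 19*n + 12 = (n + 4)*(n^2 + 4*n + 3) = (n + 1)*(n + 4)*(n + 3)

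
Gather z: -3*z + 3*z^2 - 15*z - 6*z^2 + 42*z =-3*z^2 + 24*z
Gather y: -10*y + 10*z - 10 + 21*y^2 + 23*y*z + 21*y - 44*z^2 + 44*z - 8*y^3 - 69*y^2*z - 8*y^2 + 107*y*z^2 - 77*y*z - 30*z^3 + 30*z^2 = -8*y^3 + y^2*(13 - 69*z) + y*(107*z^2 - 54*z + 11) - 30*z^3 - 14*z^2 + 54*z - 10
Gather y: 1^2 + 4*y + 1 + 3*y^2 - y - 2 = 3*y^2 + 3*y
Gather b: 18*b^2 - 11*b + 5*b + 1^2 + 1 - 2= 18*b^2 - 6*b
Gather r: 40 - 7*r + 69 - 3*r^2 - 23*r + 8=-3*r^2 - 30*r + 117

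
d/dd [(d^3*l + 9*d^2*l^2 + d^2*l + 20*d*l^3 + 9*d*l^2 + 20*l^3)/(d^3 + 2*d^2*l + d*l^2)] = l*(-7*d^3*l - d^3 - 31*d^2*l^2 - 17*d^2*l - 60*d*l^2 - 20*l^3)/(d^2*(d^3 + 3*d^2*l + 3*d*l^2 + l^3))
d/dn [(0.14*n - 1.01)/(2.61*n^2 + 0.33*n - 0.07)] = (-0.3654*n^2 + 5.2722*n + 0.3235)/(6.8121*n^4 + 1.7226*n^3 - 0.2565*n^2 - 0.0462*n + 0.0049)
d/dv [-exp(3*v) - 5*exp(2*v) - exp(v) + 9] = (-3*exp(2*v) - 10*exp(v) - 1)*exp(v)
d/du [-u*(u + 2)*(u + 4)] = -3*u^2 - 12*u - 8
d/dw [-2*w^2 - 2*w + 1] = -4*w - 2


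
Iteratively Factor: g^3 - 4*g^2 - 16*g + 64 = (g + 4)*(g^2 - 8*g + 16) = (g - 4)*(g + 4)*(g - 4)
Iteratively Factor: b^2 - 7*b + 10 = (b - 5)*(b - 2)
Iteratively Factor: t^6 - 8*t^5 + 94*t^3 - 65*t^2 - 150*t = (t)*(t^5 - 8*t^4 + 94*t^2 - 65*t - 150) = t*(t + 1)*(t^4 - 9*t^3 + 9*t^2 + 85*t - 150) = t*(t - 5)*(t + 1)*(t^3 - 4*t^2 - 11*t + 30) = t*(t - 5)^2*(t + 1)*(t^2 + t - 6) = t*(t - 5)^2*(t - 2)*(t + 1)*(t + 3)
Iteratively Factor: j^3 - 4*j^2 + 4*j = (j - 2)*(j^2 - 2*j) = (j - 2)^2*(j)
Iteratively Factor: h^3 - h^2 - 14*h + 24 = (h - 3)*(h^2 + 2*h - 8) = (h - 3)*(h + 4)*(h - 2)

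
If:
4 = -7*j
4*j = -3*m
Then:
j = -4/7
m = 16/21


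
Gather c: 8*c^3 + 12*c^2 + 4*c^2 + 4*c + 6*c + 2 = 8*c^3 + 16*c^2 + 10*c + 2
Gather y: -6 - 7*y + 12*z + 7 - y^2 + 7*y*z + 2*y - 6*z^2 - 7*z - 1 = -y^2 + y*(7*z - 5) - 6*z^2 + 5*z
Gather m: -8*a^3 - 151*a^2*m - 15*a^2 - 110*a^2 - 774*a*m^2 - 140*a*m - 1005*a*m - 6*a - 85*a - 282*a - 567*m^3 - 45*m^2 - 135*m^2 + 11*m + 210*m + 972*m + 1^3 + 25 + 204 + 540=-8*a^3 - 125*a^2 - 373*a - 567*m^3 + m^2*(-774*a - 180) + m*(-151*a^2 - 1145*a + 1193) + 770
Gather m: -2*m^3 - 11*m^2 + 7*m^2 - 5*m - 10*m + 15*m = -2*m^3 - 4*m^2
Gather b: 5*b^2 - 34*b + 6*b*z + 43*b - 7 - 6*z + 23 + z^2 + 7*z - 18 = 5*b^2 + b*(6*z + 9) + z^2 + z - 2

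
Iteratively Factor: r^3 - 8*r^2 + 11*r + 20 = (r - 5)*(r^2 - 3*r - 4) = (r - 5)*(r - 4)*(r + 1)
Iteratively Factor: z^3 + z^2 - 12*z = (z + 4)*(z^2 - 3*z) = z*(z + 4)*(z - 3)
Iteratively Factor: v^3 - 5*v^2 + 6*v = (v - 3)*(v^2 - 2*v) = v*(v - 3)*(v - 2)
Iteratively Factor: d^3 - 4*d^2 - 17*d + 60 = (d - 3)*(d^2 - d - 20) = (d - 5)*(d - 3)*(d + 4)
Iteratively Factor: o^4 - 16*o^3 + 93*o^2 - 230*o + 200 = (o - 5)*(o^3 - 11*o^2 + 38*o - 40) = (o - 5)*(o - 2)*(o^2 - 9*o + 20) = (o - 5)*(o - 4)*(o - 2)*(o - 5)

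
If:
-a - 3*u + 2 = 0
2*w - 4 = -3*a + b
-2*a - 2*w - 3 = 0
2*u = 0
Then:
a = 2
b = -5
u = 0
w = -7/2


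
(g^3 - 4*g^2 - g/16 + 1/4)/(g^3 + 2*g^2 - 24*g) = (g^2 - 1/16)/(g*(g + 6))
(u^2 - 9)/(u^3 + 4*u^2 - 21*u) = (u + 3)/(u*(u + 7))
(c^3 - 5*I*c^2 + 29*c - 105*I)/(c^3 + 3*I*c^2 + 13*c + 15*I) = (c - 7*I)/(c + I)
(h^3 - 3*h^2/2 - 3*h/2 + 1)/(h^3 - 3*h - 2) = (h - 1/2)/(h + 1)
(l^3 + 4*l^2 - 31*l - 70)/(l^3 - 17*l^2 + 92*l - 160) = (l^2 + 9*l + 14)/(l^2 - 12*l + 32)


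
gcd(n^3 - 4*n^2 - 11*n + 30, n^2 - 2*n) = n - 2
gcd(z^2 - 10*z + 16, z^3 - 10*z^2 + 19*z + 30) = 1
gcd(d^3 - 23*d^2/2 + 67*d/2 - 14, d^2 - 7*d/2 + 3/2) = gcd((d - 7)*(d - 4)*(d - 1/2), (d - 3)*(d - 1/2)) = d - 1/2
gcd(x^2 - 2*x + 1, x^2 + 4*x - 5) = x - 1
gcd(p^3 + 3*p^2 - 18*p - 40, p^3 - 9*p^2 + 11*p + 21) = 1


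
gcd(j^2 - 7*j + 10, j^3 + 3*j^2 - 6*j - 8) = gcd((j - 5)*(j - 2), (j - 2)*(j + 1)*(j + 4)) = j - 2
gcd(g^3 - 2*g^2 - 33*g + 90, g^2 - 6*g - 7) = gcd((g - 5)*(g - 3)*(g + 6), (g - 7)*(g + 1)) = 1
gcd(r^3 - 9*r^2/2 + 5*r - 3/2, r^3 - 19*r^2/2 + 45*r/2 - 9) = r^2 - 7*r/2 + 3/2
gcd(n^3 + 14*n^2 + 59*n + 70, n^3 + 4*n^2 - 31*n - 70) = n^2 + 9*n + 14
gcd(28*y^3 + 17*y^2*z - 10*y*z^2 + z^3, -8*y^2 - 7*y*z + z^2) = y + z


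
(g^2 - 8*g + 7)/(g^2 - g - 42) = (g - 1)/(g + 6)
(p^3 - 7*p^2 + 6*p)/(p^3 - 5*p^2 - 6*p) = (p - 1)/(p + 1)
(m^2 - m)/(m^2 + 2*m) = (m - 1)/(m + 2)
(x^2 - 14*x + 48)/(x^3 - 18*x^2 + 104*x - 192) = 1/(x - 4)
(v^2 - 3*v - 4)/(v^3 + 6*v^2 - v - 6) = (v - 4)/(v^2 + 5*v - 6)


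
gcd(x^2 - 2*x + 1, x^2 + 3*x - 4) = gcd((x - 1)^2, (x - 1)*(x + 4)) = x - 1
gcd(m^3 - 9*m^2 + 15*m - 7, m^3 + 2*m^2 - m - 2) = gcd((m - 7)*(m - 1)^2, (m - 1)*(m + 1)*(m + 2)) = m - 1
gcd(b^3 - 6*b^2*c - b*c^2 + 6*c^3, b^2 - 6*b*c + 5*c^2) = b - c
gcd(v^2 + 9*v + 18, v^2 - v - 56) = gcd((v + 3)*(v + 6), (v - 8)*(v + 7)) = 1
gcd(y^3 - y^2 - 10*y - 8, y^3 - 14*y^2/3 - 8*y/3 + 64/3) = y^2 - 2*y - 8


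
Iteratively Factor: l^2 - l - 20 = (l + 4)*(l - 5)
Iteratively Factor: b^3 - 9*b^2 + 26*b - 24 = (b - 4)*(b^2 - 5*b + 6) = (b - 4)*(b - 3)*(b - 2)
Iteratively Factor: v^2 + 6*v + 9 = (v + 3)*(v + 3)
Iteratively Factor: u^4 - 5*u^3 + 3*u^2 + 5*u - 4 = (u - 4)*(u^3 - u^2 - u + 1) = (u - 4)*(u - 1)*(u^2 - 1) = (u - 4)*(u - 1)^2*(u + 1)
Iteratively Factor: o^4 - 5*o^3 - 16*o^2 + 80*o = (o + 4)*(o^3 - 9*o^2 + 20*o) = o*(o + 4)*(o^2 - 9*o + 20) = o*(o - 4)*(o + 4)*(o - 5)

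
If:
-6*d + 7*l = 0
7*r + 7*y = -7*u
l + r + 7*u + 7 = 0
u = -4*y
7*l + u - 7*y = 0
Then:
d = 539/984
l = 77/164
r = 147/164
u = -49/41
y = 49/164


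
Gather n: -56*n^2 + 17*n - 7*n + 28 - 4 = -56*n^2 + 10*n + 24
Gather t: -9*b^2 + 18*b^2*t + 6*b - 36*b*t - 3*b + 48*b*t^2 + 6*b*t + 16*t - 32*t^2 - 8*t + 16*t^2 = -9*b^2 + 3*b + t^2*(48*b - 16) + t*(18*b^2 - 30*b + 8)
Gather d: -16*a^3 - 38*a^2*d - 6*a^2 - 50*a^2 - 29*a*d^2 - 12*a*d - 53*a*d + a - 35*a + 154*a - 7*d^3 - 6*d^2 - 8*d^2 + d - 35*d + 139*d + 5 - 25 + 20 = -16*a^3 - 56*a^2 + 120*a - 7*d^3 + d^2*(-29*a - 14) + d*(-38*a^2 - 65*a + 105)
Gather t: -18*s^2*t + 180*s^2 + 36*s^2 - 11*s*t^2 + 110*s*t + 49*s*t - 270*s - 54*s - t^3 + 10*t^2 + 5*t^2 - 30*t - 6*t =216*s^2 - 324*s - t^3 + t^2*(15 - 11*s) + t*(-18*s^2 + 159*s - 36)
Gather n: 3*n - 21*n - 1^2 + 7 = 6 - 18*n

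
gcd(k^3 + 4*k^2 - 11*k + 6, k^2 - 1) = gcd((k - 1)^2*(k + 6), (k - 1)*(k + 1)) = k - 1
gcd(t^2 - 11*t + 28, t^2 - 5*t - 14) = t - 7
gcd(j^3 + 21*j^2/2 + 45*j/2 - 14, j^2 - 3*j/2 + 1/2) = j - 1/2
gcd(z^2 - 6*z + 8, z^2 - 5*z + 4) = z - 4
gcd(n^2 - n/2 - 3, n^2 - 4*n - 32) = 1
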